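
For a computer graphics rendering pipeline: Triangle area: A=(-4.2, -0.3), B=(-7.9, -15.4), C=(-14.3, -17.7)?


Area = |x_A(y_B-y_C) + x_B(y_C-y_A) + x_C(y_A-y_B)|/2
= |(-9.66) + 137.46 + (-215.93)|/2
= 88.13/2 = 44.065

44.065


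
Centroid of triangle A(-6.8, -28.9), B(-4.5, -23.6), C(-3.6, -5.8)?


Centroid = ((x_A+x_B+x_C)/3, (y_A+y_B+y_C)/3)
= (((-6.8)+(-4.5)+(-3.6))/3, ((-28.9)+(-23.6)+(-5.8))/3)
= (-4.9667, -19.4333)

(-4.9667, -19.4333)


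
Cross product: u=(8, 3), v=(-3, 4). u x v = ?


u x v = u_x*v_y - u_y*v_x = 8*4 - 3*(-3)
= 32 - (-9) = 41

41


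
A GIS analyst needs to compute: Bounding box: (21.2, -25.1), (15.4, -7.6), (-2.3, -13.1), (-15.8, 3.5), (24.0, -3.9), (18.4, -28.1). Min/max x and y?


x range: [-15.8, 24]
y range: [-28.1, 3.5]
Bounding box: (-15.8,-28.1) to (24,3.5)

(-15.8,-28.1) to (24,3.5)


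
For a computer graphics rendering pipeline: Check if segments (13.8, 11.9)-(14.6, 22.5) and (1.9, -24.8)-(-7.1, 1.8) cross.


Cross products: d1=-646.84, d2=-763.52, d3=96.78, d4=213.46
d1*d2 < 0 and d3*d4 < 0? no

No, they don't intersect


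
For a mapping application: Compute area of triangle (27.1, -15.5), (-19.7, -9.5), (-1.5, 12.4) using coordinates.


Area = |x_A(y_B-y_C) + x_B(y_C-y_A) + x_C(y_A-y_B)|/2
= |(-593.49) + (-549.63) + 9|/2
= 1134.12/2 = 567.06

567.06


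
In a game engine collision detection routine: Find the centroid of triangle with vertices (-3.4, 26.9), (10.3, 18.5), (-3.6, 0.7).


Centroid = ((x_A+x_B+x_C)/3, (y_A+y_B+y_C)/3)
= (((-3.4)+10.3+(-3.6))/3, (26.9+18.5+0.7)/3)
= (1.1, 15.3667)

(1.1, 15.3667)


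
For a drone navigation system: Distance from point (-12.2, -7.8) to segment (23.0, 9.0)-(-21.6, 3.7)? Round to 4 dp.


Project P onto AB: t = 0.8224 (clamped to [0,1])
Closest point on segment: (-13.6785, 4.6413)
Distance: 12.5289

12.5289


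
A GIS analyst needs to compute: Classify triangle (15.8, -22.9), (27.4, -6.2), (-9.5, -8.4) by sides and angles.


Side lengths squared: AB^2=413.45, BC^2=1366.45, CA^2=850.34
Sorted: [413.45, 850.34, 1366.45]
By sides: Scalene, By angles: Obtuse

Scalene, Obtuse


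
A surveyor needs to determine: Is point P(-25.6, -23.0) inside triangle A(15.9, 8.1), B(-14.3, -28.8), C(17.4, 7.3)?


Cross products: AB x AP = -592.13, BC x BP = 591.79, CA x CP = 79.85
All same sign? no

No, outside


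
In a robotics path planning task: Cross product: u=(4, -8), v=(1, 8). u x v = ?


u x v = u_x*v_y - u_y*v_x = 4*8 - (-8)*1
= 32 - (-8) = 40

40


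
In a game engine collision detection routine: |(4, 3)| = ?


|u| = sqrt(4^2 + 3^2) = sqrt(25) = 5

5


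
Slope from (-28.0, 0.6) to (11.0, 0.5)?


slope = (y2-y1)/(x2-x1) = (0.5-0.6)/(11-(-28)) = (-0.1)/39 = -0.0026

-0.0026


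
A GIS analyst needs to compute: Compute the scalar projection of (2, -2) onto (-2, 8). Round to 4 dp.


u.v = -20, |v| = sqrt(68) = 8.2462
Scalar projection = u.v / |v| = -20 / sqrt(68) = -2.4254

-2.4254


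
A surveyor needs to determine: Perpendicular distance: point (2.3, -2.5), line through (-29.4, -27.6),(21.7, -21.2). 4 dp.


|cross product| = 1079.73
|line direction| = sqrt(2652.17) = 51.4992
Distance = 1079.73/sqrt(2652.17) = 20.9659

20.9659


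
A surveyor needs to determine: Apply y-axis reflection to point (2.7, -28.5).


Reflection over y-axis: (x,y) -> (-x,y)
(2.7, -28.5) -> (-2.7, -28.5)

(-2.7, -28.5)


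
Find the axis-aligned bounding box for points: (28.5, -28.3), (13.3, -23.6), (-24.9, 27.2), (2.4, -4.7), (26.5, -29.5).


x range: [-24.9, 28.5]
y range: [-29.5, 27.2]
Bounding box: (-24.9,-29.5) to (28.5,27.2)

(-24.9,-29.5) to (28.5,27.2)


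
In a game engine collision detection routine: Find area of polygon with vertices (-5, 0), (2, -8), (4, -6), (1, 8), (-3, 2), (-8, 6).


Shoelace sum: ((-5)*(-8) - 2*0) + (2*(-6) - 4*(-8)) + (4*8 - 1*(-6)) + (1*2 - (-3)*8) + ((-3)*6 - (-8)*2) + ((-8)*0 - (-5)*6)
= 152
Area = |152|/2 = 76

76


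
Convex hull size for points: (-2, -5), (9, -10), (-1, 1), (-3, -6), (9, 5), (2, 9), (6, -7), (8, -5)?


Convex hull vertices (CCW): (-3, -6), (9, -10), (9, 5), (2, 9), (-1, 1)
Count = 5

5


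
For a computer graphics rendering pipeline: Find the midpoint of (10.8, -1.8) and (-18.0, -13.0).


M = ((10.8+(-18))/2, ((-1.8)+(-13))/2)
= (-3.6, -7.4)

(-3.6, -7.4)


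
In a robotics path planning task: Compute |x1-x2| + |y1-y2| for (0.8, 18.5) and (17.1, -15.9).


|0.8-17.1| + |18.5-(-15.9)| = 16.3 + 34.4 = 50.7

50.7


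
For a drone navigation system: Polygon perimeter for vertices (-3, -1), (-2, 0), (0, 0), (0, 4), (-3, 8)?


Sides: (-3, -1)->(-2, 0): sqrt(2) = 1.414214, (-2, 0)->(0, 0): sqrt(4) = 2, (0, 0)->(0, 4): sqrt(16) = 4, (0, 4)->(-3, 8): sqrt(25) = 5, (-3, 8)->(-3, -1): sqrt(81) = 9
Sum = 21.414214
Perimeter = 21.4142

21.4142


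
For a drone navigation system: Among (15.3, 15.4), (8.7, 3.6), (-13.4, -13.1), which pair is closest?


d(P0,P1) = 13.5204, d(P0,P2) = 40.4468, d(P1,P2) = 27.7002
Closest: P0 and P1

Closest pair: (15.3, 15.4) and (8.7, 3.6), distance = 13.5204


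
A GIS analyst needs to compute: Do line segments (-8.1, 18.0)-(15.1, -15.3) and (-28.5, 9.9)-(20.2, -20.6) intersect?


Cross products: d1=1016.67, d2=102.56, d3=-867.24, d4=46.87
d1*d2 < 0 and d3*d4 < 0? no

No, they don't intersect


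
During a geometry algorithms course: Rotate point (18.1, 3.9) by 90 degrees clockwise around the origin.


90° CW: (x,y) -> (y, -x)
(18.1,3.9) -> (3.9, -18.1)

(3.9, -18.1)


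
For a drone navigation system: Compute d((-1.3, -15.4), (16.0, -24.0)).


dx=17.3, dy=-8.6
d^2 = 17.3^2 + (-8.6)^2 = 373.25
d = sqrt(373.25) = 19.3197

19.3197


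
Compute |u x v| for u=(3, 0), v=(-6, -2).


|u x v| = |3*(-2) - 0*(-6)|
= |(-6) - 0| = 6

6


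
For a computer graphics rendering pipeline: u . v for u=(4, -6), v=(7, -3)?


u . v = u_x*v_x + u_y*v_y = 4*7 + (-6)*(-3)
= 28 + 18 = 46

46


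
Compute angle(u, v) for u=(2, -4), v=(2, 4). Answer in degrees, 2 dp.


u.v = -12, |u| = sqrt(20) = 4.4721, |v| = sqrt(20) = 4.4721
cos(theta) = u.v/(|u||v|) = -12/sqrt(400) = -0.6
theta = acos(-0.6) = 126.87 degrees

126.87 degrees


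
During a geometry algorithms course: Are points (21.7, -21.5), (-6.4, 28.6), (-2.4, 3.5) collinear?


Cross product: ((-6.4)-21.7)*(3.5-(-21.5)) - (28.6-(-21.5))*((-2.4)-21.7)
= 504.91

No, not collinear


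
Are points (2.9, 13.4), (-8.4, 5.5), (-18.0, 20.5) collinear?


Cross product: ((-8.4)-2.9)*(20.5-13.4) - (5.5-13.4)*((-18)-2.9)
= -245.34

No, not collinear


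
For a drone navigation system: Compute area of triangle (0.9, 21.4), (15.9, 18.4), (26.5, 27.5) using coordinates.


Area = |x_A(y_B-y_C) + x_B(y_C-y_A) + x_C(y_A-y_B)|/2
= |(-8.19) + 96.99 + 79.5|/2
= 168.3/2 = 84.15

84.15


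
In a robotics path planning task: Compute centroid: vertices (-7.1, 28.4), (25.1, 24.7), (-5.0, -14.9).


Centroid = ((x_A+x_B+x_C)/3, (y_A+y_B+y_C)/3)
= (((-7.1)+25.1+(-5))/3, (28.4+24.7+(-14.9))/3)
= (4.3333, 12.7333)

(4.3333, 12.7333)


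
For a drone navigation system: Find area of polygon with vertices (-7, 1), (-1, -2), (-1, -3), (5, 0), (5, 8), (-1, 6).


Shoelace sum: ((-7)*(-2) - (-1)*1) + ((-1)*(-3) - (-1)*(-2)) + ((-1)*0 - 5*(-3)) + (5*8 - 5*0) + (5*6 - (-1)*8) + ((-1)*1 - (-7)*6)
= 150
Area = |150|/2 = 75

75


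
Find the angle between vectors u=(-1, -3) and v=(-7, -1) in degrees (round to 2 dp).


u.v = 10, |u| = sqrt(10) = 3.1623, |v| = sqrt(50) = 7.0711
cos(theta) = u.v/(|u||v|) = 10/sqrt(500) = 0.447214
theta = acos(0.447214) = 63.43 degrees

63.43 degrees


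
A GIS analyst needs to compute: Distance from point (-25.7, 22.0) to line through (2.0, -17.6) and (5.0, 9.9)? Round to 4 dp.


|cross product| = 880.55
|line direction| = sqrt(765.25) = 27.6632
Distance = 880.55/sqrt(765.25) = 31.8312

31.8312


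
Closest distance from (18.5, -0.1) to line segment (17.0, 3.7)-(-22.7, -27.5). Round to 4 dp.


Project P onto AB: t = 0.0231 (clamped to [0,1])
Closest point on segment: (16.0811, 2.9779)
Distance: 3.9146

3.9146


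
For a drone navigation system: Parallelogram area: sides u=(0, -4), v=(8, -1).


|u x v| = |0*(-1) - (-4)*8|
= |0 - (-32)| = 32

32


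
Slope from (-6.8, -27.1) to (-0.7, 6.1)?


slope = (y2-y1)/(x2-x1) = (6.1-(-27.1))/((-0.7)-(-6.8)) = 33.2/6.1 = 5.4426

5.4426


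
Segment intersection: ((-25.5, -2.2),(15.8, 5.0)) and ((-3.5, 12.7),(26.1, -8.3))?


Cross products: d1=-903.04, d2=177.38, d3=456.97, d4=-623.45
d1*d2 < 0 and d3*d4 < 0? yes

Yes, they intersect


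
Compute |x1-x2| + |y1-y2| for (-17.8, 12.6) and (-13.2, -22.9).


|(-17.8)-(-13.2)| + |12.6-(-22.9)| = 4.6 + 35.5 = 40.1

40.1


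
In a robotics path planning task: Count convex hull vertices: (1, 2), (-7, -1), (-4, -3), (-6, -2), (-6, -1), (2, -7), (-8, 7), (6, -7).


Convex hull vertices (CCW): (-8, 7), (-7, -1), (-6, -2), (2, -7), (6, -7), (1, 2)
Count = 6

6


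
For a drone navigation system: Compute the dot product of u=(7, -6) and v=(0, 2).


u . v = u_x*v_x + u_y*v_y = 7*0 + (-6)*2
= 0 + (-12) = -12

-12


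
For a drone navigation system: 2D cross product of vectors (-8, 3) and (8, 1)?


u x v = u_x*v_y - u_y*v_x = (-8)*1 - 3*8
= (-8) - 24 = -32

-32


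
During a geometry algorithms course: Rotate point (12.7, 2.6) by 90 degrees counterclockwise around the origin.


90° CCW: (x,y) -> (-y, x)
(12.7,2.6) -> (-2.6, 12.7)

(-2.6, 12.7)


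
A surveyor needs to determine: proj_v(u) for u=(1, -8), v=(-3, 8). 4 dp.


u.v = -67, |v| = sqrt(73) = 8.544
Scalar projection = u.v / |v| = -67 / sqrt(73) = -7.8418

-7.8418


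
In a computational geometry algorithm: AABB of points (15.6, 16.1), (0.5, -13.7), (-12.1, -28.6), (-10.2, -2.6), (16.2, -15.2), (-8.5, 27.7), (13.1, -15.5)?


x range: [-12.1, 16.2]
y range: [-28.6, 27.7]
Bounding box: (-12.1,-28.6) to (16.2,27.7)

(-12.1,-28.6) to (16.2,27.7)


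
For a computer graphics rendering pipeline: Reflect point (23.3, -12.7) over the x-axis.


Reflection over x-axis: (x,y) -> (x,-y)
(23.3, -12.7) -> (23.3, 12.7)

(23.3, 12.7)


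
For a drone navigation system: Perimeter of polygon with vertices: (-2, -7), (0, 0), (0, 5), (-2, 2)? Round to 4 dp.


Sides: (-2, -7)->(0, 0): sqrt(53) = 7.28011, (0, 0)->(0, 5): sqrt(25) = 5, (0, 5)->(-2, 2): sqrt(13) = 3.605551, (-2, 2)->(-2, -7): sqrt(81) = 9
Sum = 24.885661
Perimeter = 24.8857

24.8857


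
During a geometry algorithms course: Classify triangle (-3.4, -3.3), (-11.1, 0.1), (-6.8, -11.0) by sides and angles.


Side lengths squared: AB^2=70.85, BC^2=141.7, CA^2=70.85
Sorted: [70.85, 70.85, 141.7]
By sides: Isosceles, By angles: Right

Isosceles, Right


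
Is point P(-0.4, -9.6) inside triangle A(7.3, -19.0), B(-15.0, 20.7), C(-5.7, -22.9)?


Cross products: AB x AP = 96.07, BC x BP = 354.77, CA x CP = 152.23
All same sign? yes

Yes, inside


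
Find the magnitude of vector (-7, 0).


|u| = sqrt((-7)^2 + 0^2) = sqrt(49) = 7

7


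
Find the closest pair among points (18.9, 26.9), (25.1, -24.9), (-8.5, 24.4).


d(P0,P1) = 52.1697, d(P0,P2) = 27.5138, d(P1,P2) = 59.6611
Closest: P0 and P2

Closest pair: (18.9, 26.9) and (-8.5, 24.4), distance = 27.5138


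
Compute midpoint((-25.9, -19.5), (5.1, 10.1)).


M = (((-25.9)+5.1)/2, ((-19.5)+10.1)/2)
= (-10.4, -4.7)

(-10.4, -4.7)


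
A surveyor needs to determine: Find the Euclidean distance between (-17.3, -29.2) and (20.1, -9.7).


dx=37.4, dy=19.5
d^2 = 37.4^2 + 19.5^2 = 1779.01
d = sqrt(1779.01) = 42.1783

42.1783


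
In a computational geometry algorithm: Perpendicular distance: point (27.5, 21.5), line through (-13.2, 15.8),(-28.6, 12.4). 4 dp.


|cross product| = 50.6
|line direction| = sqrt(248.72) = 15.7709
Distance = 50.6/sqrt(248.72) = 3.2084

3.2084


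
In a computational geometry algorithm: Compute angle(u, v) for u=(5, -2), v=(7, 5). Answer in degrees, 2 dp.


u.v = 25, |u| = sqrt(29) = 5.3852, |v| = sqrt(74) = 8.6023
cos(theta) = u.v/(|u||v|) = 25/sqrt(2146) = 0.539666
theta = acos(0.539666) = 57.34 degrees

57.34 degrees


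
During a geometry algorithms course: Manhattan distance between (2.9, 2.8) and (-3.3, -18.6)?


|2.9-(-3.3)| + |2.8-(-18.6)| = 6.2 + 21.4 = 27.6

27.6


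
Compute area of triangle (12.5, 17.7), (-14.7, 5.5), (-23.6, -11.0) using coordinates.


Area = |x_A(y_B-y_C) + x_B(y_C-y_A) + x_C(y_A-y_B)|/2
= |206.25 + 421.89 + (-287.92)|/2
= 340.22/2 = 170.11

170.11


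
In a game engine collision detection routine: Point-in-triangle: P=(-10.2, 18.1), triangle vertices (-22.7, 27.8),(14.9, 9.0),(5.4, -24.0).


Cross products: AB x AP = -129.72, BC x BP = -914.75, CA x CP = -374.93
All same sign? yes

Yes, inside


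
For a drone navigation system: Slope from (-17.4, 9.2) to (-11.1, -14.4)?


slope = (y2-y1)/(x2-x1) = ((-14.4)-9.2)/((-11.1)-(-17.4)) = (-23.6)/6.3 = -3.746

-3.746


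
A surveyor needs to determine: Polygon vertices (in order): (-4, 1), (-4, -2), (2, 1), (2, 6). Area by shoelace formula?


Shoelace sum: ((-4)*(-2) - (-4)*1) + ((-4)*1 - 2*(-2)) + (2*6 - 2*1) + (2*1 - (-4)*6)
= 48
Area = |48|/2 = 24

24


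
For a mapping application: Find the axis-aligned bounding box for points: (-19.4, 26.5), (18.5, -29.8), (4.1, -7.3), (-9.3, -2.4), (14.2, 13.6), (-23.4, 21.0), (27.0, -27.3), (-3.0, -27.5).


x range: [-23.4, 27]
y range: [-29.8, 26.5]
Bounding box: (-23.4,-29.8) to (27,26.5)

(-23.4,-29.8) to (27,26.5)


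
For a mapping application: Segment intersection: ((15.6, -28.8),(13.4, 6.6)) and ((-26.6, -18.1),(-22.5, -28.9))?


Cross products: d1=411.89, d2=533.27, d3=1470.34, d4=1348.96
d1*d2 < 0 and d3*d4 < 0? no

No, they don't intersect


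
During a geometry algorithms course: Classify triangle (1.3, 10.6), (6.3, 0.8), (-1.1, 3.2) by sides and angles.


Side lengths squared: AB^2=121.04, BC^2=60.52, CA^2=60.52
Sorted: [60.52, 60.52, 121.04]
By sides: Isosceles, By angles: Right

Isosceles, Right


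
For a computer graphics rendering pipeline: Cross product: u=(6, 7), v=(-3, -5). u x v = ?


u x v = u_x*v_y - u_y*v_x = 6*(-5) - 7*(-3)
= (-30) - (-21) = -9

-9


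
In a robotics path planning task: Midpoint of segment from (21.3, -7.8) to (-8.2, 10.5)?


M = ((21.3+(-8.2))/2, ((-7.8)+10.5)/2)
= (6.55, 1.35)

(6.55, 1.35)


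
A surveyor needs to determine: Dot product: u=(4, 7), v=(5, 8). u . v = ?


u . v = u_x*v_x + u_y*v_y = 4*5 + 7*8
= 20 + 56 = 76

76


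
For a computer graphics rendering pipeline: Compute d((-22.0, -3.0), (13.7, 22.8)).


dx=35.7, dy=25.8
d^2 = 35.7^2 + 25.8^2 = 1940.13
d = sqrt(1940.13) = 44.0469

44.0469


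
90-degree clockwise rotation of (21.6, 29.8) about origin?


90° CW: (x,y) -> (y, -x)
(21.6,29.8) -> (29.8, -21.6)

(29.8, -21.6)


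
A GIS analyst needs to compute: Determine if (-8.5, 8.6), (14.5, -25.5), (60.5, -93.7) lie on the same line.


Cross product: (14.5-(-8.5))*((-93.7)-8.6) - ((-25.5)-8.6)*(60.5-(-8.5))
= 0

Yes, collinear


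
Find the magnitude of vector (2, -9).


|u| = sqrt(2^2 + (-9)^2) = sqrt(85) = 9.2195

9.2195


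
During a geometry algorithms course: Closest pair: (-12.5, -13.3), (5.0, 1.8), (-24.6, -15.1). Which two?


d(P0,P1) = 23.1141, d(P0,P2) = 12.2332, d(P1,P2) = 34.0847
Closest: P0 and P2

Closest pair: (-12.5, -13.3) and (-24.6, -15.1), distance = 12.2332


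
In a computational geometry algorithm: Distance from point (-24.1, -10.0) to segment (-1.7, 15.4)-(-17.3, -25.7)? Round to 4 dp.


Project P onto AB: t = 0.721 (clamped to [0,1])
Closest point on segment: (-12.9476, -14.233)
Distance: 11.9288

11.9288


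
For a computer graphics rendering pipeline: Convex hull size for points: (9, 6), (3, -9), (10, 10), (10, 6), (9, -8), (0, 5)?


Convex hull vertices (CCW): (0, 5), (3, -9), (9, -8), (10, 6), (10, 10)
Count = 5

5


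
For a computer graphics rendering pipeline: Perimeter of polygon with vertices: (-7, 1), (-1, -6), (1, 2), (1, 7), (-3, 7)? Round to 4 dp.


Sides: (-7, 1)->(-1, -6): sqrt(85) = 9.219544, (-1, -6)->(1, 2): sqrt(68) = 8.246211, (1, 2)->(1, 7): sqrt(25) = 5, (1, 7)->(-3, 7): sqrt(16) = 4, (-3, 7)->(-7, 1): sqrt(52) = 7.211103
Sum = 33.676858
Perimeter = 33.6769

33.6769


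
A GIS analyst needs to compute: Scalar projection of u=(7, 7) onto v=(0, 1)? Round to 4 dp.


u.v = 7, |v| = sqrt(1) = 1
Scalar projection = u.v / |v| = 7 / sqrt(1) = 7

7


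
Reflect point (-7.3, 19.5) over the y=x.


Reflection over y=x: (x,y) -> (y,x)
(-7.3, 19.5) -> (19.5, -7.3)

(19.5, -7.3)


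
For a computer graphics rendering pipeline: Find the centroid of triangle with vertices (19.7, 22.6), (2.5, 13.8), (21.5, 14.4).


Centroid = ((x_A+x_B+x_C)/3, (y_A+y_B+y_C)/3)
= ((19.7+2.5+21.5)/3, (22.6+13.8+14.4)/3)
= (14.5667, 16.9333)

(14.5667, 16.9333)


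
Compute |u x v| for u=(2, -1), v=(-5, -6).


|u x v| = |2*(-6) - (-1)*(-5)|
= |(-12) - 5| = 17

17


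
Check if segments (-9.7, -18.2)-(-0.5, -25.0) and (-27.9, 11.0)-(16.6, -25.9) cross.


Cross products: d1=-627.82, d2=-590.94, d3=144.88, d4=108
d1*d2 < 0 and d3*d4 < 0? no

No, they don't intersect


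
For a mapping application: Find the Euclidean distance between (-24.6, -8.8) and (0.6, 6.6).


dx=25.2, dy=15.4
d^2 = 25.2^2 + 15.4^2 = 872.2
d = sqrt(872.2) = 29.533

29.533


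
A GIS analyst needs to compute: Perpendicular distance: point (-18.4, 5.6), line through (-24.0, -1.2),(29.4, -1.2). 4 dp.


|cross product| = 363.12
|line direction| = sqrt(2851.56) = 53.4
Distance = 363.12/sqrt(2851.56) = 6.8

6.8


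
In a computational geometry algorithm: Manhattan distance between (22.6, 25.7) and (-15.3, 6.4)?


|22.6-(-15.3)| + |25.7-6.4| = 37.9 + 19.3 = 57.2

57.2


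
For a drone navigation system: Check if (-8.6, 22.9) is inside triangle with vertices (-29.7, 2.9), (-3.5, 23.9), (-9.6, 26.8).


Cross products: AB x AP = 80.9, BC x BP = 20.89, CA x CP = 102.29
All same sign? yes

Yes, inside


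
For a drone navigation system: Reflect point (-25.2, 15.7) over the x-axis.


Reflection over x-axis: (x,y) -> (x,-y)
(-25.2, 15.7) -> (-25.2, -15.7)

(-25.2, -15.7)


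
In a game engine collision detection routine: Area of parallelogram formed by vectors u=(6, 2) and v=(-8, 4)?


|u x v| = |6*4 - 2*(-8)|
= |24 - (-16)| = 40

40


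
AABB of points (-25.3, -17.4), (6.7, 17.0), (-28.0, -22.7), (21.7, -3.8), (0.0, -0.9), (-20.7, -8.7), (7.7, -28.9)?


x range: [-28, 21.7]
y range: [-28.9, 17]
Bounding box: (-28,-28.9) to (21.7,17)

(-28,-28.9) to (21.7,17)


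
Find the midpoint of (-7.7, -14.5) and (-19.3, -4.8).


M = (((-7.7)+(-19.3))/2, ((-14.5)+(-4.8))/2)
= (-13.5, -9.65)

(-13.5, -9.65)


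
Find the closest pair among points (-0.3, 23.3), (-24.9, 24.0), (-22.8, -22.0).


d(P0,P1) = 24.61, d(P0,P2) = 50.58, d(P1,P2) = 46.0479
Closest: P0 and P1

Closest pair: (-0.3, 23.3) and (-24.9, 24.0), distance = 24.61


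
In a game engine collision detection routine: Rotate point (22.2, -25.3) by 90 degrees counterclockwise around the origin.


90° CCW: (x,y) -> (-y, x)
(22.2,-25.3) -> (25.3, 22.2)

(25.3, 22.2)


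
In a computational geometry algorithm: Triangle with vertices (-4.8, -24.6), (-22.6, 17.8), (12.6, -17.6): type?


Side lengths squared: AB^2=2114.6, BC^2=2492.2, CA^2=351.76
Sorted: [351.76, 2114.6, 2492.2]
By sides: Scalene, By angles: Obtuse

Scalene, Obtuse


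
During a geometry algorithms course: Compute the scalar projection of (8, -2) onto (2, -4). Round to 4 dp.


u.v = 24, |v| = sqrt(20) = 4.4721
Scalar projection = u.v / |v| = 24 / sqrt(20) = 5.3666

5.3666


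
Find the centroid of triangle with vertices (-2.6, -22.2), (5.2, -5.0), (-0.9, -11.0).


Centroid = ((x_A+x_B+x_C)/3, (y_A+y_B+y_C)/3)
= (((-2.6)+5.2+(-0.9))/3, ((-22.2)+(-5)+(-11))/3)
= (0.5667, -12.7333)

(0.5667, -12.7333)


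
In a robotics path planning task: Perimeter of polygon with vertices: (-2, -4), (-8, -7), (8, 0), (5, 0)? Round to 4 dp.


Sides: (-2, -4)->(-8, -7): sqrt(45) = 6.708204, (-8, -7)->(8, 0): sqrt(305) = 17.464249, (8, 0)->(5, 0): sqrt(9) = 3, (5, 0)->(-2, -4): sqrt(65) = 8.062258
Sum = 35.234711
Perimeter = 35.2347

35.2347


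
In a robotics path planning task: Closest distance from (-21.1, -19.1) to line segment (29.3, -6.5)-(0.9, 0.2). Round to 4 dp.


Project P onto AB: t = 1 (clamped to [0,1])
Closest point on segment: (0.9, 0.2)
Distance: 29.2659

29.2659


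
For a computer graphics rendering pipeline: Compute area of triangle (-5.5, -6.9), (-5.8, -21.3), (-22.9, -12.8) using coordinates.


Area = |x_A(y_B-y_C) + x_B(y_C-y_A) + x_C(y_A-y_B)|/2
= |46.75 + 34.22 + (-329.76)|/2
= 248.79/2 = 124.395

124.395


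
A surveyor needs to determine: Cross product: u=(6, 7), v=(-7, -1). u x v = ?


u x v = u_x*v_y - u_y*v_x = 6*(-1) - 7*(-7)
= (-6) - (-49) = 43

43


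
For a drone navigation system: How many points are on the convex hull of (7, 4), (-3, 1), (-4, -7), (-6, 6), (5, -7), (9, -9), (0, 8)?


Convex hull vertices (CCW): (-6, 6), (-4, -7), (9, -9), (7, 4), (0, 8)
Count = 5

5


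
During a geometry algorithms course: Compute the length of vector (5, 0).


|u| = sqrt(5^2 + 0^2) = sqrt(25) = 5

5


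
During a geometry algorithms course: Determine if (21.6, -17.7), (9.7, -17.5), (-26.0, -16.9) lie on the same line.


Cross product: (9.7-21.6)*((-16.9)-(-17.7)) - ((-17.5)-(-17.7))*((-26)-21.6)
= 0

Yes, collinear


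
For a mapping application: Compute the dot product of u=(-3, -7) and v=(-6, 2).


u . v = u_x*v_x + u_y*v_y = (-3)*(-6) + (-7)*2
= 18 + (-14) = 4

4


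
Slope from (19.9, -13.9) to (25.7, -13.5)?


slope = (y2-y1)/(x2-x1) = ((-13.5)-(-13.9))/(25.7-19.9) = 0.4/5.8 = 0.069

0.069


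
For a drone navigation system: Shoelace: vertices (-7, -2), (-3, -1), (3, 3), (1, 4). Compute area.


Shoelace sum: ((-7)*(-1) - (-3)*(-2)) + ((-3)*3 - 3*(-1)) + (3*4 - 1*3) + (1*(-2) - (-7)*4)
= 30
Area = |30|/2 = 15

15


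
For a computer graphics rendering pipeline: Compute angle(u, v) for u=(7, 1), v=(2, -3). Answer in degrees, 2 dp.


u.v = 11, |u| = sqrt(50) = 7.0711, |v| = sqrt(13) = 3.6056
cos(theta) = u.v/(|u||v|) = 11/sqrt(650) = 0.431455
theta = acos(0.431455) = 64.44 degrees

64.44 degrees


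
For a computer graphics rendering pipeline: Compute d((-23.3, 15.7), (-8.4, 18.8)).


dx=14.9, dy=3.1
d^2 = 14.9^2 + 3.1^2 = 231.62
d = sqrt(231.62) = 15.2191

15.2191


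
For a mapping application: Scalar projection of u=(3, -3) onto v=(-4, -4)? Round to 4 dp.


u.v = 0, |v| = sqrt(32) = 5.6569
Scalar projection = u.v / |v| = 0 / sqrt(32) = 0

0


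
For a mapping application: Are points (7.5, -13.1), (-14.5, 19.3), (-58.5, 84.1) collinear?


Cross product: ((-14.5)-7.5)*(84.1-(-13.1)) - (19.3-(-13.1))*((-58.5)-7.5)
= 0

Yes, collinear


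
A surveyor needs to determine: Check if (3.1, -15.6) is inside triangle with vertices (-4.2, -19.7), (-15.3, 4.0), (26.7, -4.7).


Cross products: AB x AP = -218.52, BC x BP = -663.12, CA x CP = -17.19
All same sign? yes

Yes, inside


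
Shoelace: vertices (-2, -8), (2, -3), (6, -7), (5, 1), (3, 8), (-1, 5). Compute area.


Shoelace sum: ((-2)*(-3) - 2*(-8)) + (2*(-7) - 6*(-3)) + (6*1 - 5*(-7)) + (5*8 - 3*1) + (3*5 - (-1)*8) + ((-1)*(-8) - (-2)*5)
= 145
Area = |145|/2 = 72.5

72.5


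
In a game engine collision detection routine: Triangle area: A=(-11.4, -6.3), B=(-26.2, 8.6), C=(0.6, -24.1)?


Area = |x_A(y_B-y_C) + x_B(y_C-y_A) + x_C(y_A-y_B)|/2
= |(-372.78) + 466.36 + (-8.94)|/2
= 84.64/2 = 42.32

42.32


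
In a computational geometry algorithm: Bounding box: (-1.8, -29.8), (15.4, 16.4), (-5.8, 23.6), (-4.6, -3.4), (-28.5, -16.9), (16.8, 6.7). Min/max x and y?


x range: [-28.5, 16.8]
y range: [-29.8, 23.6]
Bounding box: (-28.5,-29.8) to (16.8,23.6)

(-28.5,-29.8) to (16.8,23.6)


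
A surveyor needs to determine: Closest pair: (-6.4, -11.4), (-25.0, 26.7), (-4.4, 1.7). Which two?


d(P0,P1) = 42.3978, d(P0,P2) = 13.2518, d(P1,P2) = 32.3938
Closest: P0 and P2

Closest pair: (-6.4, -11.4) and (-4.4, 1.7), distance = 13.2518


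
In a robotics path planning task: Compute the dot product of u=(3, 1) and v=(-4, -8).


u . v = u_x*v_x + u_y*v_y = 3*(-4) + 1*(-8)
= (-12) + (-8) = -20

-20


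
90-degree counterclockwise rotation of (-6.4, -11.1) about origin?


90° CCW: (x,y) -> (-y, x)
(-6.4,-11.1) -> (11.1, -6.4)

(11.1, -6.4)


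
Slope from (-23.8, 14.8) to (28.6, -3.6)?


slope = (y2-y1)/(x2-x1) = ((-3.6)-14.8)/(28.6-(-23.8)) = (-18.4)/52.4 = -0.3511

-0.3511


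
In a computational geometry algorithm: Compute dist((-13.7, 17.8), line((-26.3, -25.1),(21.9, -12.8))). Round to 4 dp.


|cross product| = 1912.8
|line direction| = sqrt(2474.53) = 49.7446
Distance = 1912.8/sqrt(2474.53) = 38.4524

38.4524


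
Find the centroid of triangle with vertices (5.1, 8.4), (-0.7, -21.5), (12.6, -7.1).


Centroid = ((x_A+x_B+x_C)/3, (y_A+y_B+y_C)/3)
= ((5.1+(-0.7)+12.6)/3, (8.4+(-21.5)+(-7.1))/3)
= (5.6667, -6.7333)

(5.6667, -6.7333)


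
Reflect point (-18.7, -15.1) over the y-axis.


Reflection over y-axis: (x,y) -> (-x,y)
(-18.7, -15.1) -> (18.7, -15.1)

(18.7, -15.1)


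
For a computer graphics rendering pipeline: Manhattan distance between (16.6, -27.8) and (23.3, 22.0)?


|16.6-23.3| + |(-27.8)-22| = 6.7 + 49.8 = 56.5

56.5


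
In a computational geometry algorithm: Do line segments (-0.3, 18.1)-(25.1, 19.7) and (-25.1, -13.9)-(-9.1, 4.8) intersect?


Cross products: d1=48.24, d2=-401.14, d3=-773.12, d4=-323.74
d1*d2 < 0 and d3*d4 < 0? no

No, they don't intersect


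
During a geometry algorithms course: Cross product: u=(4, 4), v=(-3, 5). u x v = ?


u x v = u_x*v_y - u_y*v_x = 4*5 - 4*(-3)
= 20 - (-12) = 32

32


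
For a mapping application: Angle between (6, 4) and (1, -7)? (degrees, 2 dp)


u.v = -22, |u| = sqrt(52) = 7.2111, |v| = sqrt(50) = 7.0711
cos(theta) = u.v/(|u||v|) = -22/sqrt(2600) = -0.431455
theta = acos(-0.431455) = 115.56 degrees

115.56 degrees


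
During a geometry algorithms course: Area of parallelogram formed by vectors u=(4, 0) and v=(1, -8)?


|u x v| = |4*(-8) - 0*1|
= |(-32) - 0| = 32

32


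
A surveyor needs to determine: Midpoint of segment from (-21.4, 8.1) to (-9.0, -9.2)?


M = (((-21.4)+(-9))/2, (8.1+(-9.2))/2)
= (-15.2, -0.55)

(-15.2, -0.55)


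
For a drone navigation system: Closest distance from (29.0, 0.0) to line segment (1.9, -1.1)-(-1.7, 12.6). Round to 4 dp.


Project P onto AB: t = 0 (clamped to [0,1])
Closest point on segment: (1.9, -1.1)
Distance: 27.1223

27.1223


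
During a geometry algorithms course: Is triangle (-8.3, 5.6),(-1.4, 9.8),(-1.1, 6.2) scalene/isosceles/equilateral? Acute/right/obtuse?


Side lengths squared: AB^2=65.25, BC^2=13.05, CA^2=52.2
Sorted: [13.05, 52.2, 65.25]
By sides: Scalene, By angles: Right

Scalene, Right


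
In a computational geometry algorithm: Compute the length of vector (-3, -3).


|u| = sqrt((-3)^2 + (-3)^2) = sqrt(18) = 4.2426

4.2426


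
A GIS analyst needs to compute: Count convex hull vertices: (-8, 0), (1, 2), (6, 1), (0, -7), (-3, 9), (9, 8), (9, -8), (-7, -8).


Convex hull vertices (CCW): (-8, 0), (-7, -8), (9, -8), (9, 8), (-3, 9)
Count = 5

5


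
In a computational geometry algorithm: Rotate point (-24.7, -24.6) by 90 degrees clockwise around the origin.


90° CW: (x,y) -> (y, -x)
(-24.7,-24.6) -> (-24.6, 24.7)

(-24.6, 24.7)


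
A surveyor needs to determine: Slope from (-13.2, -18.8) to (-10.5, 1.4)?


slope = (y2-y1)/(x2-x1) = (1.4-(-18.8))/((-10.5)-(-13.2)) = 20.2/2.7 = 7.4815

7.4815


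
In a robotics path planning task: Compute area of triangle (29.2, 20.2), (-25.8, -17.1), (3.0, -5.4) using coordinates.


Area = |x_A(y_B-y_C) + x_B(y_C-y_A) + x_C(y_A-y_B)|/2
= |(-341.64) + 660.48 + 111.9|/2
= 430.74/2 = 215.37

215.37


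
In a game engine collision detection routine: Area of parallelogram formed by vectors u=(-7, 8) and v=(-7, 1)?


|u x v| = |(-7)*1 - 8*(-7)|
= |(-7) - (-56)| = 49

49


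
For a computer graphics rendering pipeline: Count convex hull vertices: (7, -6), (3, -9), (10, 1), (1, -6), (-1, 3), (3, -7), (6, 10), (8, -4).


Convex hull vertices (CCW): (-1, 3), (1, -6), (3, -9), (7, -6), (8, -4), (10, 1), (6, 10)
Count = 7

7


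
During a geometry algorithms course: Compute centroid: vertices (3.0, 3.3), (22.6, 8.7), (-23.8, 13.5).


Centroid = ((x_A+x_B+x_C)/3, (y_A+y_B+y_C)/3)
= ((3+22.6+(-23.8))/3, (3.3+8.7+13.5)/3)
= (0.6, 8.5)

(0.6, 8.5)


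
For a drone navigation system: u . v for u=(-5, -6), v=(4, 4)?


u . v = u_x*v_x + u_y*v_y = (-5)*4 + (-6)*4
= (-20) + (-24) = -44

-44


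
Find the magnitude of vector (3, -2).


|u| = sqrt(3^2 + (-2)^2) = sqrt(13) = 3.6056

3.6056


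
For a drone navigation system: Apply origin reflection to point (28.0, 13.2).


Reflection over origin: (x,y) -> (-x,-y)
(28, 13.2) -> (-28, -13.2)

(-28, -13.2)


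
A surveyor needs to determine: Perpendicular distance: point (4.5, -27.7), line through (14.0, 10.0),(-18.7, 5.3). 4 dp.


|cross product| = 1188.14
|line direction| = sqrt(1091.38) = 33.036
Distance = 1188.14/sqrt(1091.38) = 35.965

35.965


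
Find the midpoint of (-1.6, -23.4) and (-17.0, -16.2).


M = (((-1.6)+(-17))/2, ((-23.4)+(-16.2))/2)
= (-9.3, -19.8)

(-9.3, -19.8)


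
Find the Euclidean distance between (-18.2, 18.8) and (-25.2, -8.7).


dx=-7, dy=-27.5
d^2 = (-7)^2 + (-27.5)^2 = 805.25
d = sqrt(805.25) = 28.3769

28.3769


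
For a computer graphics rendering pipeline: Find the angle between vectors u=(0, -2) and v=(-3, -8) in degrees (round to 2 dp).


u.v = 16, |u| = sqrt(4) = 2, |v| = sqrt(73) = 8.544
cos(theta) = u.v/(|u||v|) = 16/sqrt(292) = 0.936329
theta = acos(0.936329) = 20.56 degrees

20.56 degrees


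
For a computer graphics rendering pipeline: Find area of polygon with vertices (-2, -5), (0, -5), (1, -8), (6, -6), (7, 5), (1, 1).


Shoelace sum: ((-2)*(-5) - 0*(-5)) + (0*(-8) - 1*(-5)) + (1*(-6) - 6*(-8)) + (6*5 - 7*(-6)) + (7*1 - 1*5) + (1*(-5) - (-2)*1)
= 128
Area = |128|/2 = 64

64


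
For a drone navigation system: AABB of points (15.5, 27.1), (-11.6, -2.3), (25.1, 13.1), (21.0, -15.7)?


x range: [-11.6, 25.1]
y range: [-15.7, 27.1]
Bounding box: (-11.6,-15.7) to (25.1,27.1)

(-11.6,-15.7) to (25.1,27.1)


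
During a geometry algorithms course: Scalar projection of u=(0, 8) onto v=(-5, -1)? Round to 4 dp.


u.v = -8, |v| = sqrt(26) = 5.099
Scalar projection = u.v / |v| = -8 / sqrt(26) = -1.5689

-1.5689


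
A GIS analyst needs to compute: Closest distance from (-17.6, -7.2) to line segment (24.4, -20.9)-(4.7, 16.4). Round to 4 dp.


Project P onto AB: t = 0.7522 (clamped to [0,1])
Closest point on segment: (9.5821, 7.1562)
Distance: 30.7403

30.7403


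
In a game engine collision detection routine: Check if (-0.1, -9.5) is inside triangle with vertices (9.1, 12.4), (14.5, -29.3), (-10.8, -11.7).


Cross products: AB x AP = -501.9, BC x BP = -243.98, CA x CP = -214.09
All same sign? yes

Yes, inside


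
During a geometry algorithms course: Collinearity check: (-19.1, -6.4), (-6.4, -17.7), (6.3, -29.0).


Cross product: ((-6.4)-(-19.1))*((-29)-(-6.4)) - ((-17.7)-(-6.4))*(6.3-(-19.1))
= 0

Yes, collinear


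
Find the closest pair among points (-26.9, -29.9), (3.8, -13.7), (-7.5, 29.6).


d(P0,P1) = 34.7121, d(P0,P2) = 62.5828, d(P1,P2) = 44.7502
Closest: P0 and P1

Closest pair: (-26.9, -29.9) and (3.8, -13.7), distance = 34.7121


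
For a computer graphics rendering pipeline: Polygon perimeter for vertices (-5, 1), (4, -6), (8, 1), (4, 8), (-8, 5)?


Sides: (-5, 1)->(4, -6): sqrt(130) = 11.401754, (4, -6)->(8, 1): sqrt(65) = 8.062258, (8, 1)->(4, 8): sqrt(65) = 8.062258, (4, 8)->(-8, 5): sqrt(153) = 12.369317, (-8, 5)->(-5, 1): sqrt(25) = 5
Sum = 44.895587
Perimeter = 44.8956

44.8956


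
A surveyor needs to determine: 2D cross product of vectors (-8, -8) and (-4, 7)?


u x v = u_x*v_y - u_y*v_x = (-8)*7 - (-8)*(-4)
= (-56) - 32 = -88

-88


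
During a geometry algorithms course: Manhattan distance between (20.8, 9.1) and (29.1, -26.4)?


|20.8-29.1| + |9.1-(-26.4)| = 8.3 + 35.5 = 43.8

43.8


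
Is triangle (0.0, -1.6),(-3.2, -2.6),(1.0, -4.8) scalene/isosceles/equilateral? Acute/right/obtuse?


Side lengths squared: AB^2=11.24, BC^2=22.48, CA^2=11.24
Sorted: [11.24, 11.24, 22.48]
By sides: Isosceles, By angles: Right

Isosceles, Right


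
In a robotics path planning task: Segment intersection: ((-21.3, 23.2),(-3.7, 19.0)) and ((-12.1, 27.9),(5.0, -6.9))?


Cross products: d1=-400.53, d2=140.13, d3=121.36, d4=-419.3
d1*d2 < 0 and d3*d4 < 0? yes

Yes, they intersect


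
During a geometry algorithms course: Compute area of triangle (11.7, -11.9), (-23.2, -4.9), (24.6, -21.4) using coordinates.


Area = |x_A(y_B-y_C) + x_B(y_C-y_A) + x_C(y_A-y_B)|/2
= |193.05 + 220.4 + (-172.2)|/2
= 241.25/2 = 120.625

120.625


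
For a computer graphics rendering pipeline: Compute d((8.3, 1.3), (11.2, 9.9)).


dx=2.9, dy=8.6
d^2 = 2.9^2 + 8.6^2 = 82.37
d = sqrt(82.37) = 9.0758

9.0758


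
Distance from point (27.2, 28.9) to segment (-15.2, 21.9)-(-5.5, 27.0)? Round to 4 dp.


Project P onto AB: t = 1 (clamped to [0,1])
Closest point on segment: (-5.5, 27)
Distance: 32.7552

32.7552


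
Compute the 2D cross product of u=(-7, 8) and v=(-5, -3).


u x v = u_x*v_y - u_y*v_x = (-7)*(-3) - 8*(-5)
= 21 - (-40) = 61

61


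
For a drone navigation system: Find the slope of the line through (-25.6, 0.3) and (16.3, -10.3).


slope = (y2-y1)/(x2-x1) = ((-10.3)-0.3)/(16.3-(-25.6)) = (-10.6)/41.9 = -0.253

-0.253


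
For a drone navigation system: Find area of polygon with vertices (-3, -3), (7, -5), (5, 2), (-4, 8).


Shoelace sum: ((-3)*(-5) - 7*(-3)) + (7*2 - 5*(-5)) + (5*8 - (-4)*2) + ((-4)*(-3) - (-3)*8)
= 159
Area = |159|/2 = 79.5

79.5


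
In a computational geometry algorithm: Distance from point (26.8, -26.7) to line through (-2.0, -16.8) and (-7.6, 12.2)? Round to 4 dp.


|cross product| = 779.76
|line direction| = sqrt(872.36) = 29.5357
Distance = 779.76/sqrt(872.36) = 26.4006

26.4006


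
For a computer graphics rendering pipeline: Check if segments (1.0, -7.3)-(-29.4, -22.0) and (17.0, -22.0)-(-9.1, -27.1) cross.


Cross products: d1=-465.27, d2=-236.64, d3=682.08, d4=453.45
d1*d2 < 0 and d3*d4 < 0? no

No, they don't intersect


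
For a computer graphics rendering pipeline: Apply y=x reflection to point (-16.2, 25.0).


Reflection over y=x: (x,y) -> (y,x)
(-16.2, 25) -> (25, -16.2)

(25, -16.2)


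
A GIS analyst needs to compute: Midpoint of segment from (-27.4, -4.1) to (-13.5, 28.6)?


M = (((-27.4)+(-13.5))/2, ((-4.1)+28.6)/2)
= (-20.45, 12.25)

(-20.45, 12.25)


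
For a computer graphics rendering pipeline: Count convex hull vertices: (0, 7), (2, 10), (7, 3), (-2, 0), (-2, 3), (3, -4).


Convex hull vertices (CCW): (-2, 0), (3, -4), (7, 3), (2, 10), (0, 7), (-2, 3)
Count = 6

6


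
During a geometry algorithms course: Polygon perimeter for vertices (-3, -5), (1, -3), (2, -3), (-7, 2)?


Sides: (-3, -5)->(1, -3): sqrt(20) = 4.472136, (1, -3)->(2, -3): sqrt(1) = 1, (2, -3)->(-7, 2): sqrt(106) = 10.29563, (-7, 2)->(-3, -5): sqrt(65) = 8.062258
Sum = 23.830024
Perimeter = 23.83

23.83


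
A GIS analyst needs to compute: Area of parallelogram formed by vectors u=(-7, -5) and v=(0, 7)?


|u x v| = |(-7)*7 - (-5)*0|
= |(-49) - 0| = 49

49


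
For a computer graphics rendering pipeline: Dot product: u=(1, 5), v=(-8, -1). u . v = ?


u . v = u_x*v_x + u_y*v_y = 1*(-8) + 5*(-1)
= (-8) + (-5) = -13

-13


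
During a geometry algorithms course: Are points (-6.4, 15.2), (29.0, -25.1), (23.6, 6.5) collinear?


Cross product: (29-(-6.4))*(6.5-15.2) - ((-25.1)-15.2)*(23.6-(-6.4))
= 901.02

No, not collinear


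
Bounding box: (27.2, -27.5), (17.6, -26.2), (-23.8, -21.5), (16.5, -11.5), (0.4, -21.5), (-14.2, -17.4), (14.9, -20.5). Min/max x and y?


x range: [-23.8, 27.2]
y range: [-27.5, -11.5]
Bounding box: (-23.8,-27.5) to (27.2,-11.5)

(-23.8,-27.5) to (27.2,-11.5)


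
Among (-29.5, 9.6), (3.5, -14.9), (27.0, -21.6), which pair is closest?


d(P0,P1) = 41.1005, d(P0,P2) = 64.5422, d(P1,P2) = 24.4364
Closest: P1 and P2

Closest pair: (3.5, -14.9) and (27.0, -21.6), distance = 24.4364


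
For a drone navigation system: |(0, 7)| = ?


|u| = sqrt(0^2 + 7^2) = sqrt(49) = 7

7


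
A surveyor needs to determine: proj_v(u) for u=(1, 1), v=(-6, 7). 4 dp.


u.v = 1, |v| = sqrt(85) = 9.2195
Scalar projection = u.v / |v| = 1 / sqrt(85) = 0.1085

0.1085


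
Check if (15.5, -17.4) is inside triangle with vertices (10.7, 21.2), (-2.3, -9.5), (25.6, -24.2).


Cross products: AB x AP = 649.16, BC x BP = 41.25, CA x CP = 357.22
All same sign? yes

Yes, inside


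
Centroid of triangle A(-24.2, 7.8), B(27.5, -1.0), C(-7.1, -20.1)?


Centroid = ((x_A+x_B+x_C)/3, (y_A+y_B+y_C)/3)
= (((-24.2)+27.5+(-7.1))/3, (7.8+(-1)+(-20.1))/3)
= (-1.2667, -4.4333)

(-1.2667, -4.4333)


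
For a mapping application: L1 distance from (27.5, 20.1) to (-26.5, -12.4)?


|27.5-(-26.5)| + |20.1-(-12.4)| = 54 + 32.5 = 86.5

86.5


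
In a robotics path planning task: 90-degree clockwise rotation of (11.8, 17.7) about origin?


90° CW: (x,y) -> (y, -x)
(11.8,17.7) -> (17.7, -11.8)

(17.7, -11.8)


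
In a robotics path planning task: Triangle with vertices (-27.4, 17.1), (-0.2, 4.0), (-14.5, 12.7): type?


Side lengths squared: AB^2=911.45, BC^2=280.18, CA^2=185.77
Sorted: [185.77, 280.18, 911.45]
By sides: Scalene, By angles: Obtuse

Scalene, Obtuse


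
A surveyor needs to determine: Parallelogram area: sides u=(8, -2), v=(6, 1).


|u x v| = |8*1 - (-2)*6|
= |8 - (-12)| = 20

20


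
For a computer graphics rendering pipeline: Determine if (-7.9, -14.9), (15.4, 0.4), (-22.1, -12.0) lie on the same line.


Cross product: (15.4-(-7.9))*((-12)-(-14.9)) - (0.4-(-14.9))*((-22.1)-(-7.9))
= 284.83

No, not collinear


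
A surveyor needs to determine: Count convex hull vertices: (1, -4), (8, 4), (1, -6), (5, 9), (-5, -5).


Convex hull vertices (CCW): (-5, -5), (1, -6), (8, 4), (5, 9)
Count = 4

4


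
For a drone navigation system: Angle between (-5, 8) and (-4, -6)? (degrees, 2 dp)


u.v = -28, |u| = sqrt(89) = 9.434, |v| = sqrt(52) = 7.2111
cos(theta) = u.v/(|u||v|) = -28/sqrt(4628) = -0.411587
theta = acos(-0.411587) = 114.3 degrees

114.3 degrees


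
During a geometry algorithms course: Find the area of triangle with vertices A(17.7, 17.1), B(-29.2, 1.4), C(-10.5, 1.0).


Area = |x_A(y_B-y_C) + x_B(y_C-y_A) + x_C(y_A-y_B)|/2
= |7.08 + 470.12 + (-164.85)|/2
= 312.35/2 = 156.175

156.175


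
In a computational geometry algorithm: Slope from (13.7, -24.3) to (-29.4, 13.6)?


slope = (y2-y1)/(x2-x1) = (13.6-(-24.3))/((-29.4)-13.7) = 37.9/(-43.1) = -0.8794

-0.8794


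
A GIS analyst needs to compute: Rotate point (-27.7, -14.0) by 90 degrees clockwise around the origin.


90° CW: (x,y) -> (y, -x)
(-27.7,-14) -> (-14, 27.7)

(-14, 27.7)


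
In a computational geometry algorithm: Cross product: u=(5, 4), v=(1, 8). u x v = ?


u x v = u_x*v_y - u_y*v_x = 5*8 - 4*1
= 40 - 4 = 36

36


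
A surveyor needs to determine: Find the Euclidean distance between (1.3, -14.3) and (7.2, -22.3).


dx=5.9, dy=-8
d^2 = 5.9^2 + (-8)^2 = 98.81
d = sqrt(98.81) = 9.9403

9.9403


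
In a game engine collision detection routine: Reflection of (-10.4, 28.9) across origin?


Reflection over origin: (x,y) -> (-x,-y)
(-10.4, 28.9) -> (10.4, -28.9)

(10.4, -28.9)
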